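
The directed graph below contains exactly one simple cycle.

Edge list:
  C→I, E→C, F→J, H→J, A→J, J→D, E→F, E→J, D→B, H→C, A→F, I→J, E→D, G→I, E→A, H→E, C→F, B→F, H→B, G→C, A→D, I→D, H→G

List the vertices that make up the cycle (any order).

DFS with gray/black marking from B:
B gray
  F gray
    J gray
      D gray
        D→B: B is gray → back edge
Back edge closes the cycle B → F → J → D → B; its vertices are {B, D, F, J}.

B, D, F, J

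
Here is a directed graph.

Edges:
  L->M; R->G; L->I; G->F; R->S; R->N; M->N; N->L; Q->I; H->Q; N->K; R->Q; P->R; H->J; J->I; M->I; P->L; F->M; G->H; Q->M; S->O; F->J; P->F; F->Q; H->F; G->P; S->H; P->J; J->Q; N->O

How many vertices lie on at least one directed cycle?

6

A vertex is on a directed cycle iff it belongs to a strongly connected component of size ≥ 2 (or has a self-loop).
The vertices on cycles are {G, L, M, N, P, R} — 6 in total.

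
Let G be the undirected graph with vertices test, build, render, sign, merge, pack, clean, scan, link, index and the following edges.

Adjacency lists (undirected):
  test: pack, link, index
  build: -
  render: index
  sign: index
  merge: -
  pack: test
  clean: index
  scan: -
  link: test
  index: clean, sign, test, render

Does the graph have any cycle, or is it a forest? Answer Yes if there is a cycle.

DFS, tracking each vertex's parent; an edge to a visited non-parent vertex closes a cycle.
Start from render:
visit render (parent –)
  visit index (parent render)
    visit clean (parent index)
      clean–index: parent, skip
    visit sign (parent index)
      sign–index: parent, skip
    visit test (parent index)
      visit pack (parent test)
        pack–test: parent, skip
      visit link (parent test)
        link–test: parent, skip
      test–index: parent, skip
    index–render: parent, skip
visit build (parent –)
visit merge (parent –)
visit scan (parent –)
No non-parent visited neighbor found — the graph is a forest.

No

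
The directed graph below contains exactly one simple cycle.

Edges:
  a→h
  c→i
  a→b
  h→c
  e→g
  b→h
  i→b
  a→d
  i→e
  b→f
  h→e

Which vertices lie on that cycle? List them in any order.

b, c, h, i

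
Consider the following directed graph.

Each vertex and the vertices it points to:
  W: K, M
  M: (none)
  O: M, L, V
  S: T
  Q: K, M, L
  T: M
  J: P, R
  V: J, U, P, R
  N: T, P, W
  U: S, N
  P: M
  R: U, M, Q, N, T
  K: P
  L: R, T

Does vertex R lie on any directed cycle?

Yes

R is on a cycle iff R can reach itself via ≥1 edge.
R → Q → L → R — yes.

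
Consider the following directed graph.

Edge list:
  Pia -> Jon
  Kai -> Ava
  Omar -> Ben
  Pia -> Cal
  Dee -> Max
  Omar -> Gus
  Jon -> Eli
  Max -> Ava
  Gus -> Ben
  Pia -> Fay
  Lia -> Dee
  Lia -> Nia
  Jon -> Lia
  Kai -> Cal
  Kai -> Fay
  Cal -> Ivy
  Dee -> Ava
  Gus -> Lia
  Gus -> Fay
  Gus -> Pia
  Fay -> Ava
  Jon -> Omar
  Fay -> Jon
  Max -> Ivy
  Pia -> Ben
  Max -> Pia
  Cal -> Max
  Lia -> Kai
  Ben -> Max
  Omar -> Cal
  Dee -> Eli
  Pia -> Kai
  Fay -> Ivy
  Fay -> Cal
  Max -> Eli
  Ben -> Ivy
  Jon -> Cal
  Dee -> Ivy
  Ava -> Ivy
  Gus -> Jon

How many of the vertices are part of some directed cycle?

A vertex is on a directed cycle iff it belongs to a strongly connected component of size ≥ 2 (or has a self-loop).
The vertices on cycles are {Ben, Cal, Dee, Fay, Gus, Jon, Kai, Lia, Max, Pia, Omar} — 11 in total.

11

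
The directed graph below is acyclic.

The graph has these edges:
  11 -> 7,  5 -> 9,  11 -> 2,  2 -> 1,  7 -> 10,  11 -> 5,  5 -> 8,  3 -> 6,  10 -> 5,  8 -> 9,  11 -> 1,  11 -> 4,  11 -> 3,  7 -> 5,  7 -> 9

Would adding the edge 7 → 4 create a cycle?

Adding 7→4 creates a cycle iff 4 can already reach 7.
Explore from 4: no path reaches 7. The graph stays acyclic.

No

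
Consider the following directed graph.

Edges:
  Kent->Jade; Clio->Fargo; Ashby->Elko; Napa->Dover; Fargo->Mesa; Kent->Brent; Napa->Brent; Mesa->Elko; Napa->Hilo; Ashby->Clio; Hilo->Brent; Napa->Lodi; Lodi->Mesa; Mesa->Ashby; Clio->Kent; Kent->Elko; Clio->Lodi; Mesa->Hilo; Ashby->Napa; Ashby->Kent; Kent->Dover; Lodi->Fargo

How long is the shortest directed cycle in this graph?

For each vertex v, BFS finds the shortest path from v back to v.
The shortest such closed walk is Ashby → Clio → Lodi → Mesa → Ashby, length 4.

4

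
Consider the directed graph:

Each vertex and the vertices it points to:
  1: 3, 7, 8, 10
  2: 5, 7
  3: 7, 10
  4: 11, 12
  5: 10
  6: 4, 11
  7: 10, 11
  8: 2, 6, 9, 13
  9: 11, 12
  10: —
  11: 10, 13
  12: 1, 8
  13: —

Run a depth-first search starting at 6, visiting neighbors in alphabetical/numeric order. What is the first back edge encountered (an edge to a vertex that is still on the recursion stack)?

8->6

DFS from 6 (visiting neighbors in alphabetical/numeric order); mark gray on enter, black on exit:
6 gray
  4 gray
    11 gray
      10 gray
      10 black
      13 gray
      13 black
    11 black
    12 gray
      1 gray
        3 gray
          7 gray
            7→10: 10 black — skip
            7→11: 11 black — skip
          7 black
          3→10: 10 black — skip
        3 black
        1→7: 7 black — skip
        8 gray
          2 gray
            5 gray
              5→10: 10 black — skip
            5 black
            2→7: 7 black — skip
          2 black
          8→6: 6 is gray → back edge
First back edge: 8 → 6.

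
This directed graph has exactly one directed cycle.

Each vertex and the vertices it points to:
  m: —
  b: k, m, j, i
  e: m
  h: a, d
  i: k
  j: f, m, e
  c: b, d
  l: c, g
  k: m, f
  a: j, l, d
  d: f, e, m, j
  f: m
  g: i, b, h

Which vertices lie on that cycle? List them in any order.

a, g, h, l

DFS with gray/black marking from l:
l gray
  c gray
    b gray
      k gray
        m gray
        m black
        f gray
          f→m: m black — skip
        f black
      k black
      b→m: m black — skip
      j gray
        j→f: f black — skip
        j→m: m black — skip
        e gray
          e→m: m black — skip
        e black
      j black
      i gray
        i→k: k black — skip
      i black
    b black
    d gray
      d→f: f black — skip
      d→e: e black — skip
      d→m: m black — skip
      d→j: j black — skip
    d black
  c black
  g gray
    g→i: i black — skip
    g→b: b black — skip
    h gray
      a gray
        a→j: j black — skip
        a→l: l is gray → back edge
Back edge closes the cycle l → g → h → a → l; its vertices are {a, g, h, l}.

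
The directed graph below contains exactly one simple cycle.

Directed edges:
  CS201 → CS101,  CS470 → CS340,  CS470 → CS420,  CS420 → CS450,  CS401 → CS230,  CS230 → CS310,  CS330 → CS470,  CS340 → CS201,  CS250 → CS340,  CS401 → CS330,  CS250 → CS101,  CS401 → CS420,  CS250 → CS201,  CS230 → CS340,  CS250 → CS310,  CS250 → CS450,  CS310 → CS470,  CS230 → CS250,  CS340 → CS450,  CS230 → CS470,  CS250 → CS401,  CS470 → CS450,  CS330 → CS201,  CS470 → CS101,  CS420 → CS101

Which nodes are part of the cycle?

DFS with gray/black marking from CS401:
CS401 gray
  CS330 gray
    CS201 gray
      CS101 gray
      CS101 black
    CS201 black
    CS470 gray
      CS340 gray
        CS340→CS201: CS201 black — skip
        CS450 gray
        CS450 black
      CS340 black
      CS420 gray
        CS420→CS450: CS450 black — skip
        CS420→CS101: CS101 black — skip
      CS420 black
      CS470→CS101: CS101 black — skip
      CS470→CS450: CS450 black — skip
    CS470 black
  CS330 black
  CS230 gray
    CS230→CS340: CS340 black — skip
    CS230→CS470: CS470 black — skip
    CS250 gray
      CS310 gray
        CS310→CS470: CS470 black — skip
      CS310 black
      CS250→CS450: CS450 black — skip
      CS250→CS401: CS401 is gray → back edge
Back edge closes the cycle CS401 → CS230 → CS250 → CS401; its vertices are {CS230, CS250, CS401}.

CS230, CS250, CS401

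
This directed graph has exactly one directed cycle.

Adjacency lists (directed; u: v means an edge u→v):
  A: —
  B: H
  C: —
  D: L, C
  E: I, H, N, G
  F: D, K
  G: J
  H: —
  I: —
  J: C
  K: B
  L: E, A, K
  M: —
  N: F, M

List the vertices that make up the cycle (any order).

DFS with gray/black marking from L:
L gray
  E gray
    I gray
    I black
    H gray
    H black
    N gray
      F gray
        D gray
          D→L: L is gray → back edge
Back edge closes the cycle L → E → N → F → D → L; its vertices are {D, E, F, L, N}.

D, E, F, L, N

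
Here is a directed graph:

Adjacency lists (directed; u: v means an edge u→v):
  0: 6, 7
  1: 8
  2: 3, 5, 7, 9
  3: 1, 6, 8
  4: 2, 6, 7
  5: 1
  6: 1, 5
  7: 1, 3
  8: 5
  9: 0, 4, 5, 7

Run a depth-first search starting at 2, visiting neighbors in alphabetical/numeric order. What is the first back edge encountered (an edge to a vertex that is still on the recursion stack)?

5→1

DFS from 2 (visiting neighbors in alphabetical/numeric order); mark gray on enter, black on exit:
2 gray
  3 gray
    1 gray
      8 gray
        5 gray
          5→1: 1 is gray → back edge
First back edge: 5 → 1.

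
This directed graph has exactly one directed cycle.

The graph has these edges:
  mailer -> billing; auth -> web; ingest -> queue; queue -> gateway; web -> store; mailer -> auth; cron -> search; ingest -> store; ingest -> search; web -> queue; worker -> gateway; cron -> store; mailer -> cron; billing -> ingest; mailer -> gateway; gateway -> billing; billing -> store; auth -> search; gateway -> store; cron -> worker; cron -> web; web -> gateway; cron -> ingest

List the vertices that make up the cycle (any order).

queue, ingest, billing, gateway

DFS with gray/black marking from billing:
billing gray
  ingest gray
    queue gray
      gateway gray
        store gray
        store black
        gateway→billing: billing is gray → back edge
Back edge closes the cycle billing → ingest → queue → gateway → billing; its vertices are {queue, ingest, billing, gateway}.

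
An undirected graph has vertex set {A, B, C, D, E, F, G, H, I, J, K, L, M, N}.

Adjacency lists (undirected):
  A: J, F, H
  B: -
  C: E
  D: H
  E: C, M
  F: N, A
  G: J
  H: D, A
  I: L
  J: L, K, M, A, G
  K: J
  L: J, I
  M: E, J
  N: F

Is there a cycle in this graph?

No

DFS, tracking each vertex's parent; an edge to a visited non-parent vertex closes a cycle.
Start from K:
visit K (parent –)
  visit J (parent K)
    visit L (parent J)
      L–J: parent, skip
      visit I (parent L)
        I–L: parent, skip
    J–K: parent, skip
    visit M (parent J)
      visit E (parent M)
        visit C (parent E)
          C–E: parent, skip
        E–M: parent, skip
      M–J: parent, skip
    visit A (parent J)
      A–J: parent, skip
      visit F (parent A)
        visit N (parent F)
          N–F: parent, skip
        F–A: parent, skip
      visit H (parent A)
        visit D (parent H)
          D–H: parent, skip
        H–A: parent, skip
    visit G (parent J)
      G–J: parent, skip
visit B (parent –)
No non-parent visited neighbor found — the graph is a forest.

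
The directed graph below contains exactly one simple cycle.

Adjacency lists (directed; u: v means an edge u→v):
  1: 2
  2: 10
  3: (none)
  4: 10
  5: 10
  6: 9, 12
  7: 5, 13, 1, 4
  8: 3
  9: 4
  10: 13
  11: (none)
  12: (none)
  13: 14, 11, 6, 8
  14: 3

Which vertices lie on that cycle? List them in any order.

DFS with gray/black marking from 13:
13 gray
  14 gray
    3 gray
    3 black
  14 black
  11 gray
  11 black
  6 gray
    9 gray
      4 gray
        10 gray
          10→13: 13 is gray → back edge
Back edge closes the cycle 13 → 6 → 9 → 4 → 10 → 13; its vertices are {4, 6, 9, 10, 13}.

4, 6, 9, 10, 13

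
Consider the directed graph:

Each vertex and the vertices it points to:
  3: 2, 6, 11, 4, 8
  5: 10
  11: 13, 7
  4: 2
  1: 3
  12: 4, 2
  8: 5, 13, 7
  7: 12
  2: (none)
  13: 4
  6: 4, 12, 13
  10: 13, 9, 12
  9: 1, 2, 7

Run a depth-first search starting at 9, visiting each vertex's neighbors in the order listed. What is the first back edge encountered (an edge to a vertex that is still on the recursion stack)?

10->9

DFS from 9 (visiting each vertex's neighbors in the order listed); mark gray on enter, black on exit:
9 gray
  1 gray
    3 gray
      2 gray
      2 black
      6 gray
        4 gray
          4→2: 2 black — skip
        4 black
        12 gray
          12→4: 4 black — skip
          12→2: 2 black — skip
        12 black
        13 gray
          13→4: 4 black — skip
        13 black
      6 black
      11 gray
        11→13: 13 black — skip
        7 gray
          7→12: 12 black — skip
        7 black
      11 black
      3→4: 4 black — skip
      8 gray
        5 gray
          10 gray
            10→13: 13 black — skip
            10→9: 9 is gray → back edge
First back edge: 10 → 9.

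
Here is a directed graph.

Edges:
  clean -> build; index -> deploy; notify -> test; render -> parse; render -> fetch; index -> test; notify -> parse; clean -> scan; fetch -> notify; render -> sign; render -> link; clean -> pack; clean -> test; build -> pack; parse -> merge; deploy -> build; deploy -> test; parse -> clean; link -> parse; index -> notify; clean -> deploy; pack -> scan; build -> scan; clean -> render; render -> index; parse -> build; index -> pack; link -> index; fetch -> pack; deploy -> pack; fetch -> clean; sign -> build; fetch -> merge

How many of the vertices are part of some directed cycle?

7

A vertex is on a directed cycle iff it belongs to a strongly connected component of size ≥ 2 (or has a self-loop).
The vertices on cycles are {link, clean, fetch, index, parse, notify, render} — 7 in total.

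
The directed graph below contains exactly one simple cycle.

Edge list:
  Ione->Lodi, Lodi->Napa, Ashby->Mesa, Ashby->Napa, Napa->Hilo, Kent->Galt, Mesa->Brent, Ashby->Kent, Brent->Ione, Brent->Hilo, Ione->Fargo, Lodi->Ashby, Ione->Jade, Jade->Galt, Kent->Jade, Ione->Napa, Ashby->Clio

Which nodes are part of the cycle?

Ione, Lodi, Mesa, Ashby, Brent

DFS with gray/black marking from Ione:
Ione gray
  Jade gray
    Galt gray
    Galt black
  Jade black
  Lodi gray
    Napa gray
      Hilo gray
      Hilo black
    Napa black
    Ashby gray
      Kent gray
        Kent→Jade: Jade black — skip
        Kent→Galt: Galt black — skip
      Kent black
      Ashby→Napa: Napa black — skip
      Clio gray
      Clio black
      Mesa gray
        Brent gray
          Brent→Hilo: Hilo black — skip
          Brent→Ione: Ione is gray → back edge
Back edge closes the cycle Ione → Lodi → Ashby → Mesa → Brent → Ione; its vertices are {Ione, Lodi, Mesa, Ashby, Brent}.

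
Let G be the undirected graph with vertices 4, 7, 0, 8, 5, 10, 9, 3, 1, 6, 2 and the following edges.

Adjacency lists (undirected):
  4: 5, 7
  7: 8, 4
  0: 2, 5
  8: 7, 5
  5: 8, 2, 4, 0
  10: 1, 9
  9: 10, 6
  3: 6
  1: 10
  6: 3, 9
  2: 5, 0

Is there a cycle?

DFS, tracking each vertex's parent; an edge to a visited non-parent vertex closes a cycle.
Start from 0:
visit 0 (parent –)
  visit 2 (parent 0)
    visit 5 (parent 2)
      visit 8 (parent 5)
        visit 7 (parent 8)
          7–8: parent, skip
          visit 4 (parent 7)
            4–5: 5 visited and ≠ parent → cycle
Cycle: 5 – 8 – 7 – 4 – 5.

Yes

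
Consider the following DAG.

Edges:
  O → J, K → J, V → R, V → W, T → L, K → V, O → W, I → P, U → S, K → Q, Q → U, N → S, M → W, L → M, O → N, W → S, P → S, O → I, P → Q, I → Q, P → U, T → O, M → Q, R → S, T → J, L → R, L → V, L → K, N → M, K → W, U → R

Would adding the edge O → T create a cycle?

Adding O→T creates a cycle iff T can already reach O.
Path from T: T → O.
So T → … → O → T is a cycle.

Yes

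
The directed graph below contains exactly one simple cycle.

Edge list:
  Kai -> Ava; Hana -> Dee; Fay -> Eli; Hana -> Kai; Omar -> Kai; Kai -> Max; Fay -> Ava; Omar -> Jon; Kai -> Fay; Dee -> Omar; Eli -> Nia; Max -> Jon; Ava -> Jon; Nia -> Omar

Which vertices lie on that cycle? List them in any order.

DFS with gray/black marking from Kai:
Kai gray
  Fay gray
    Ava gray
      Jon gray
      Jon black
    Ava black
    Eli gray
      Nia gray
        Omar gray
          Omar→Kai: Kai is gray → back edge
Back edge closes the cycle Kai → Fay → Eli → Nia → Omar → Kai; its vertices are {Eli, Fay, Kai, Nia, Omar}.

Eli, Fay, Kai, Nia, Omar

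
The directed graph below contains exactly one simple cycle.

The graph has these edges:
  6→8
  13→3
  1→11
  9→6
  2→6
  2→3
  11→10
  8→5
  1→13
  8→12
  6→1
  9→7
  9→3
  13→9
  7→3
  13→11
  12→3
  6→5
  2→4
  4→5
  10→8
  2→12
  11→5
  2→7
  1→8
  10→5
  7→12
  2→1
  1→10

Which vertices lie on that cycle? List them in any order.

1, 6, 9, 13

DFS with gray/black marking from 6:
6 gray
  5 gray
  5 black
  1 gray
    10 gray
      10→5: 5 black — skip
      8 gray
        8→5: 5 black — skip
        12 gray
          3 gray
          3 black
        12 black
      8 black
    10 black
    13 gray
      9 gray
        9→3: 3 black — skip
        7 gray
          7→12: 12 black — skip
          7→3: 3 black — skip
        7 black
        9→6: 6 is gray → back edge
Back edge closes the cycle 6 → 1 → 13 → 9 → 6; its vertices are {1, 6, 9, 13}.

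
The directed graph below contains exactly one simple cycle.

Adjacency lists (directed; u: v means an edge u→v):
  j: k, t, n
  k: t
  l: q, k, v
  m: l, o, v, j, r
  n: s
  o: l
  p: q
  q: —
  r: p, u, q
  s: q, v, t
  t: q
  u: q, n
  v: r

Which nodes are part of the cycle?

n, r, s, u, v

DFS with gray/black marking from r:
r gray
  p gray
    q gray
    q black
  p black
  u gray
    u→q: q black — skip
    n gray
      s gray
        s→q: q black — skip
        v gray
          v→r: r is gray → back edge
Back edge closes the cycle r → u → n → s → v → r; its vertices are {n, r, s, u, v}.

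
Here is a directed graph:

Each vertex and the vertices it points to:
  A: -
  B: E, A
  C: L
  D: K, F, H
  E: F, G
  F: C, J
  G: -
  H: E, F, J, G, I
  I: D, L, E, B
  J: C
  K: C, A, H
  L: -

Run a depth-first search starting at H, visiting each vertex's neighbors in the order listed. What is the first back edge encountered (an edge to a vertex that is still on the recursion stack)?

K->H

DFS from H (visiting each vertex's neighbors in the order listed); mark gray on enter, black on exit:
H gray
  E gray
    F gray
      C gray
        L gray
        L black
      C black
      J gray
        J→C: C black — skip
      J black
    F black
    G gray
    G black
  E black
  H→F: F black — skip
  H→J: J black — skip
  H→G: G black — skip
  I gray
    D gray
      K gray
        K→C: C black — skip
        A gray
        A black
        K→H: H is gray → back edge
First back edge: K → H.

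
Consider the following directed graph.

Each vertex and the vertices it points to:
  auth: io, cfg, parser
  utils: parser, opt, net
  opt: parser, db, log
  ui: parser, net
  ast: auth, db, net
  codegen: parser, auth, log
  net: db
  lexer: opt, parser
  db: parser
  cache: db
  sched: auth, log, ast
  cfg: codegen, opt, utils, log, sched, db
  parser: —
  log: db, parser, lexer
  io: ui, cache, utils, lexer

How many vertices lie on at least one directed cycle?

8

A vertex is on a directed cycle iff it belongs to a strongly connected component of size ≥ 2 (or has a self-loop).
The vertices on cycles are {ast, cfg, log, opt, auth, lexer, sched, codegen} — 8 in total.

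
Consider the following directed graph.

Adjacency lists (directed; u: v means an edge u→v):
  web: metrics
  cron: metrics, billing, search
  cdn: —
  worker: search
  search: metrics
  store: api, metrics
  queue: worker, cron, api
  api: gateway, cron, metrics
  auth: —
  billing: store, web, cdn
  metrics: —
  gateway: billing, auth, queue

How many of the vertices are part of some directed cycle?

A vertex is on a directed cycle iff it belongs to a strongly connected component of size ≥ 2 (or has a self-loop).
The vertices on cycles are {api, cron, queue, store, billing, gateway} — 6 in total.

6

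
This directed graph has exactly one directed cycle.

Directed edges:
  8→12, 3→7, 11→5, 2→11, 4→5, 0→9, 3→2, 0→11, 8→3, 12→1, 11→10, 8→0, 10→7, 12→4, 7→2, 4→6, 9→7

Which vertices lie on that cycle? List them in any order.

DFS with gray/black marking from 11:
11 gray
  5 gray
  5 black
  10 gray
    7 gray
      2 gray
        2→11: 11 is gray → back edge
Back edge closes the cycle 11 → 10 → 7 → 2 → 11; its vertices are {2, 7, 10, 11}.

2, 7, 10, 11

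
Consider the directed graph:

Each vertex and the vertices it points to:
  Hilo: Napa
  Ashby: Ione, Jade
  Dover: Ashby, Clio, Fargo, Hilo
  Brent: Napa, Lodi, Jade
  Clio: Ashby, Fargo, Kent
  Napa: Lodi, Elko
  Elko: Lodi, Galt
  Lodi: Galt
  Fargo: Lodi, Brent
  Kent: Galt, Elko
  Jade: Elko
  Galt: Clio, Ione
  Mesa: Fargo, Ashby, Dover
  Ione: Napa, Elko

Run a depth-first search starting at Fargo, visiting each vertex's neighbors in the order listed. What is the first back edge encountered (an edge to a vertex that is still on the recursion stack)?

DFS from Fargo (visiting each vertex's neighbors in the order listed); mark gray on enter, black on exit:
Fargo gray
  Lodi gray
    Galt gray
      Clio gray
        Ashby gray
          Ione gray
            Napa gray
              Napa→Lodi: Lodi is gray → back edge
First back edge: Napa → Lodi.

Napa→Lodi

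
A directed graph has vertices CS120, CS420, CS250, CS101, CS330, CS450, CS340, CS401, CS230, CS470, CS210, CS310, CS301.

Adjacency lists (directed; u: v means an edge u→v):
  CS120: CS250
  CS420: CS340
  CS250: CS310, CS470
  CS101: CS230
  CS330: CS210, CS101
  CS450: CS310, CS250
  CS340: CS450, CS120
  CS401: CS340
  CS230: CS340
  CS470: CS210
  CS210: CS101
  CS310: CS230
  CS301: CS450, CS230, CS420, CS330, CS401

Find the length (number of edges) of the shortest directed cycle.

For each vertex v, BFS finds the shortest path from v back to v.
The shortest such closed walk is CS450 → CS310 → CS230 → CS340 → CS450, length 4.

4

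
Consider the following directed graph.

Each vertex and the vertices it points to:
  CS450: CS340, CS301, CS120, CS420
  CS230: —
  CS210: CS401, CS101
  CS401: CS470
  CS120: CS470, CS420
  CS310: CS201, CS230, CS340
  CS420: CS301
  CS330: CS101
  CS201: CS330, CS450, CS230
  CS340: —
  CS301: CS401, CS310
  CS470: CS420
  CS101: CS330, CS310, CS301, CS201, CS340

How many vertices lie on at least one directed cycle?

A vertex is on a directed cycle iff it belongs to a strongly connected component of size ≥ 2 (or has a self-loop).
The vertices on cycles are {CS101, CS120, CS201, CS301, CS310, CS330, CS401, CS420, CS450, CS470} — 10 in total.

10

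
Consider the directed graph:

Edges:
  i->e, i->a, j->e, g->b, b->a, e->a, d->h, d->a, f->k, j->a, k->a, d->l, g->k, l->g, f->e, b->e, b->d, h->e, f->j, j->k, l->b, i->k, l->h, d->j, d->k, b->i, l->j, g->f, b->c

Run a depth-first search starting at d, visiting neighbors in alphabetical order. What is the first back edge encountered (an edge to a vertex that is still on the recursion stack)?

DFS from d (visiting neighbors in alphabetical order); mark gray on enter, black on exit:
d gray
  a gray
  a black
  h gray
    e gray
      e→a: a black — skip
    e black
  h black
  j gray
    j→a: a black — skip
    j→e: e black — skip
    k gray
      k→a: a black — skip
    k black
  j black
  d→k: k black — skip
  l gray
    b gray
      b→a: a black — skip
      c gray
      c black
      b→d: d is gray → back edge
First back edge: b → d.

b->d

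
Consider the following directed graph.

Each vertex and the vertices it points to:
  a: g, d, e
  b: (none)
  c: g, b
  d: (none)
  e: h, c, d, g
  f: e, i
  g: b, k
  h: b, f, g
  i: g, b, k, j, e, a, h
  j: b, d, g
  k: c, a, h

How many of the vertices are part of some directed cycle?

9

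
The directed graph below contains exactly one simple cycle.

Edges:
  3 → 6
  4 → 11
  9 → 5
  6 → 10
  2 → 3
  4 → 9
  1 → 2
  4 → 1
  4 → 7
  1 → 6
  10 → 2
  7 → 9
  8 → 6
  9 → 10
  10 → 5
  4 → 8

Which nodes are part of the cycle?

DFS with gray/black marking from 6:
6 gray
  10 gray
    5 gray
    5 black
    2 gray
      3 gray
        3→6: 6 is gray → back edge
Back edge closes the cycle 6 → 10 → 2 → 3 → 6; its vertices are {2, 3, 6, 10}.

2, 3, 6, 10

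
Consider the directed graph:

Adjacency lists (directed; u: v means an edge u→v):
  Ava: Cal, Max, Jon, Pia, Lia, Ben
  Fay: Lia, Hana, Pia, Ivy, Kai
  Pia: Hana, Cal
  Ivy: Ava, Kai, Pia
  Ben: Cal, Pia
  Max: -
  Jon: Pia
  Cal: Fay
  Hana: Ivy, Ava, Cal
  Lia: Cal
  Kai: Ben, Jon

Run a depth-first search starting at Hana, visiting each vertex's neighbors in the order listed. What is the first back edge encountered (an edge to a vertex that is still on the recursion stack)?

DFS from Hana (visiting each vertex's neighbors in the order listed); mark gray on enter, black on exit:
Hana gray
  Ivy gray
    Ava gray
      Cal gray
        Fay gray
          Lia gray
            Lia→Cal: Cal is gray → back edge
First back edge: Lia → Cal.

Lia->Cal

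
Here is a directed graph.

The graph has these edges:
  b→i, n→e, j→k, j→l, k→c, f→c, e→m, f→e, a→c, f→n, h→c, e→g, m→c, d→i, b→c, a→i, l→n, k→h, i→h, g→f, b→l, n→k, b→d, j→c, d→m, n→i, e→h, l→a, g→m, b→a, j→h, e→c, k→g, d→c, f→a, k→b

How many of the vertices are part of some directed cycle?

A vertex is on a directed cycle iff it belongs to a strongly connected component of size ≥ 2 (or has a self-loop).
The vertices on cycles are {b, e, f, g, k, l, n} — 7 in total.

7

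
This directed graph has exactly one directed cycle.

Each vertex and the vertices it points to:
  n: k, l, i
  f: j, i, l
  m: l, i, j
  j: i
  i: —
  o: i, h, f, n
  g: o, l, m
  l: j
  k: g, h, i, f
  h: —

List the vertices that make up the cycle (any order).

DFS with gray/black marking from k:
k gray
  g gray
    o gray
      i gray
      i black
      h gray
      h black
      f gray
        j gray
          j→i: i black — skip
        j black
        f→i: i black — skip
        l gray
          l→j: j black — skip
        l black
      f black
      n gray
        n→k: k is gray → back edge
Back edge closes the cycle k → g → o → n → k; its vertices are {g, k, n, o}.

g, k, n, o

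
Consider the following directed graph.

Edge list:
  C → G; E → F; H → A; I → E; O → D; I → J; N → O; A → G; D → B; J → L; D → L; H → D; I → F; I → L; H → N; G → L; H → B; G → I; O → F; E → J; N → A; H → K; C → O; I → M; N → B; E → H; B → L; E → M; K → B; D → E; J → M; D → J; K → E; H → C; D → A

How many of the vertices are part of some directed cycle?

A vertex is on a directed cycle iff it belongs to a strongly connected component of size ≥ 2 (or has a self-loop).
The vertices on cycles are {A, C, D, E, G, H, I, K, N, O} — 10 in total.

10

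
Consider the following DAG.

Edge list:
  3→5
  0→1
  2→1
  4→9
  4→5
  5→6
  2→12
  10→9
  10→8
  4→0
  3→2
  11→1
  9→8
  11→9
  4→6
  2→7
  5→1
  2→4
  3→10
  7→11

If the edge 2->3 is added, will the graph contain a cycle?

Adding 2→3 creates a cycle iff 3 can already reach 2.
Path from 3: 3 → 2.
So 3 → … → 2 → 3 is a cycle.

Yes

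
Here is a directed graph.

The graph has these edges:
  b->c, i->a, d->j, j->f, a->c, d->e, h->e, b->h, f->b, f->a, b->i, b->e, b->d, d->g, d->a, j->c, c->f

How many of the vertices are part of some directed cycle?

A vertex is on a directed cycle iff it belongs to a strongly connected component of size ≥ 2 (or has a self-loop).
The vertices on cycles are {a, b, c, d, f, i, j} — 7 in total.

7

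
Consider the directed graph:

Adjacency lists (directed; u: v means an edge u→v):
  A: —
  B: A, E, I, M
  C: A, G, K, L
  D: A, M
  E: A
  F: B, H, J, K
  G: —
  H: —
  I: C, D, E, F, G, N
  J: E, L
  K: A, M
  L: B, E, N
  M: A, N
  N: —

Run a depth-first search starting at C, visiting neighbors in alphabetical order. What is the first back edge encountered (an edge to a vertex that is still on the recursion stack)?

I->C

DFS from C (visiting neighbors in alphabetical order); mark gray on enter, black on exit:
C gray
  A gray
  A black
  G gray
  G black
  K gray
    K→A: A black — skip
    M gray
      M→A: A black — skip
      N gray
      N black
    M black
  K black
  L gray
    B gray
      B→A: A black — skip
      E gray
        E→A: A black — skip
      E black
      I gray
        I→C: C is gray → back edge
First back edge: I → C.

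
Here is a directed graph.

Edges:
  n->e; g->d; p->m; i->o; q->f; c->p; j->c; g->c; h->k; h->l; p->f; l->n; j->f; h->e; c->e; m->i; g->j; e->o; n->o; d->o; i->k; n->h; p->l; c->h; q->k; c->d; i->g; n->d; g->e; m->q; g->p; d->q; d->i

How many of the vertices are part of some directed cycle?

10

A vertex is on a directed cycle iff it belongs to a strongly connected component of size ≥ 2 (or has a self-loop).
The vertices on cycles are {c, d, g, h, i, j, l, m, n, p} — 10 in total.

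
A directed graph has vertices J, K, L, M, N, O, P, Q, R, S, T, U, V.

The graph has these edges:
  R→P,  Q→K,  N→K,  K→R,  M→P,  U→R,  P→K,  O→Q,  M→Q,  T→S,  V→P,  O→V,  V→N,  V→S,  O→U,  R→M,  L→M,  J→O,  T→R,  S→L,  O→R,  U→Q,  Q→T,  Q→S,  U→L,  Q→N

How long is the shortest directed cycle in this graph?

3

For each vertex v, BFS finds the shortest path from v back to v.
The shortest such closed walk is P → K → R → P, length 3.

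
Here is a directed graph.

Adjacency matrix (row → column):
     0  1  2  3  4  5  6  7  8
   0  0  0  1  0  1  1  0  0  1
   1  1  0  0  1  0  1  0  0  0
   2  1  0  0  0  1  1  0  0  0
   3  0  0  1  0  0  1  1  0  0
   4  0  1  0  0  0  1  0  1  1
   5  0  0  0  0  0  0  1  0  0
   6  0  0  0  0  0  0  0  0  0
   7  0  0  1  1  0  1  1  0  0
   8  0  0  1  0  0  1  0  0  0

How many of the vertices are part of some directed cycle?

A vertex is on a directed cycle iff it belongs to a strongly connected component of size ≥ 2 (or has a self-loop).
The vertices on cycles are {0, 1, 2, 3, 4, 7, 8} — 7 in total.

7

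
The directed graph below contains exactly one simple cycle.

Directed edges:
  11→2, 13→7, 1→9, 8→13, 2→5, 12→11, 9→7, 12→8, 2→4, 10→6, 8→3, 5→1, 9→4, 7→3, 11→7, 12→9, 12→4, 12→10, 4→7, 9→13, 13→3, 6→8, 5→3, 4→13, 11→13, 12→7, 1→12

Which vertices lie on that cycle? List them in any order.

DFS with gray/black marking from 1:
1 gray
  12 gray
    8 gray
      3 gray
      3 black
      13 gray
        13→3: 3 black — skip
        7 gray
          7→3: 3 black — skip
        7 black
      13 black
    8 black
    12→7: 7 black — skip
    11 gray
      11→13: 13 black — skip
      2 gray
        5 gray
          5→1: 1 is gray → back edge
Back edge closes the cycle 1 → 12 → 11 → 2 → 5 → 1; its vertices are {1, 2, 5, 11, 12}.

1, 2, 5, 11, 12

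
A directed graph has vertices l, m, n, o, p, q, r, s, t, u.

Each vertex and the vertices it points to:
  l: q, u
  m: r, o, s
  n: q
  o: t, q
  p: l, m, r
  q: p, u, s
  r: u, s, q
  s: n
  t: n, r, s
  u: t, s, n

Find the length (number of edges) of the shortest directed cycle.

3

For each vertex v, BFS finds the shortest path from v back to v.
The shortest such closed walk is p → l → q → p, length 3.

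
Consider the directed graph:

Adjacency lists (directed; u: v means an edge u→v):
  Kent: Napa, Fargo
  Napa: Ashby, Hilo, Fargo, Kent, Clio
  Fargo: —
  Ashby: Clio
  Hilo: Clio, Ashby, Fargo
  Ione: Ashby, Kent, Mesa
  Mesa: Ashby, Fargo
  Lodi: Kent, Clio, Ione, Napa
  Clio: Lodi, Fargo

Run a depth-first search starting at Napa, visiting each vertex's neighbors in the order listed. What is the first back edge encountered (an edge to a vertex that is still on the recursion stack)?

Kent→Napa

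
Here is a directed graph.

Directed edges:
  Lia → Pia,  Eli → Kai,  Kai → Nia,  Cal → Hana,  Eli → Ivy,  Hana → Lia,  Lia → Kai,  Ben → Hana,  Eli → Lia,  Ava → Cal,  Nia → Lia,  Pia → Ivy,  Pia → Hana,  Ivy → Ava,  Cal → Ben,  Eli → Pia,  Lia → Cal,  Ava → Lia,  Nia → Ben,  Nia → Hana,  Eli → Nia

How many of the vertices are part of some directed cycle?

9

A vertex is on a directed cycle iff it belongs to a strongly connected component of size ≥ 2 (or has a self-loop).
The vertices on cycles are {Ava, Ben, Cal, Ivy, Kai, Lia, Nia, Pia, Hana} — 9 in total.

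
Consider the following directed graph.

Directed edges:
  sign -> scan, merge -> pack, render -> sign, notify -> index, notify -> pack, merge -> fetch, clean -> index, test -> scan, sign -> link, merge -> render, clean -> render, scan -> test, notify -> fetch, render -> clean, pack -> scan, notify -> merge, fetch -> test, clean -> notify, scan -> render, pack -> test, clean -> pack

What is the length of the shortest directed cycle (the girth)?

2

For each vertex v, BFS finds the shortest path from v back to v.
The shortest such closed walk is render → clean → render, length 2.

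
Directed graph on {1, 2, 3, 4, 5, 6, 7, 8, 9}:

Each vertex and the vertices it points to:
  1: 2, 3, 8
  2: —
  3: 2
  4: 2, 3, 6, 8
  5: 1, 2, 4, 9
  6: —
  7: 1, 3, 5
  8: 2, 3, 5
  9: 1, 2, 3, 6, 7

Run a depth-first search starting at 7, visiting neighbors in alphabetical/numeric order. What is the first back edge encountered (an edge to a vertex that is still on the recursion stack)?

DFS from 7 (visiting neighbors in alphabetical/numeric order); mark gray on enter, black on exit:
7 gray
  1 gray
    2 gray
    2 black
    3 gray
      3→2: 2 black — skip
    3 black
    8 gray
      8→2: 2 black — skip
      8→3: 3 black — skip
      5 gray
        5→1: 1 is gray → back edge
First back edge: 5 → 1.

5->1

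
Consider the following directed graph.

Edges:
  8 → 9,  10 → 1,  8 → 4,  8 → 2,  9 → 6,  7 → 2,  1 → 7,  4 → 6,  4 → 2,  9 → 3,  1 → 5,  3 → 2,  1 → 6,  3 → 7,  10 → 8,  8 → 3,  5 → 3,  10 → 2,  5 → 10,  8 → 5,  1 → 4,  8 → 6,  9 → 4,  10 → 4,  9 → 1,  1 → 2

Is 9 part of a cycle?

Yes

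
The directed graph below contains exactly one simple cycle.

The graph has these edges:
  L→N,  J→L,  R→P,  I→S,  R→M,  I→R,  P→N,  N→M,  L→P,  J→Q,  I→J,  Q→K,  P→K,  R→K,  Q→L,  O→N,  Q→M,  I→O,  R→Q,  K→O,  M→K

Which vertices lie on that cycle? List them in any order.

DFS with gray/black marking from O:
O gray
  N gray
    M gray
      K gray
        K→O: O is gray → back edge
Back edge closes the cycle O → N → M → K → O; its vertices are {K, M, N, O}.

K, M, N, O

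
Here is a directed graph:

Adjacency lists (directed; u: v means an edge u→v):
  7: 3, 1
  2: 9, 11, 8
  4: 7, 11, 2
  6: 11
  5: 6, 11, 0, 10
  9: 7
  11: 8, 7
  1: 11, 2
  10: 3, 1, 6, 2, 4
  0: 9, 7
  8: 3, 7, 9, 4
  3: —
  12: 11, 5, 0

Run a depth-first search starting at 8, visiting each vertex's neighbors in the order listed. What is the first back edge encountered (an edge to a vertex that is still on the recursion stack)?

11→8

DFS from 8 (visiting each vertex's neighbors in the order listed); mark gray on enter, black on exit:
8 gray
  3 gray
  3 black
  7 gray
    7→3: 3 black — skip
    1 gray
      11 gray
        11→8: 8 is gray → back edge
First back edge: 11 → 8.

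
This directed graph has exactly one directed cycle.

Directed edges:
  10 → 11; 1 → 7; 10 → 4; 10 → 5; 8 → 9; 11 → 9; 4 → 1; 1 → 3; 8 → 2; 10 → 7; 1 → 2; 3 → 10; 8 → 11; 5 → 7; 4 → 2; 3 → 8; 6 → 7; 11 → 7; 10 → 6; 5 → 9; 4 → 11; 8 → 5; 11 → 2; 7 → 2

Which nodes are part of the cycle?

1, 3, 4, 10

DFS with gray/black marking from 3:
3 gray
  8 gray
    11 gray
      2 gray
      2 black
      9 gray
      9 black
      7 gray
        7→2: 2 black — skip
      7 black
    11 black
    5 gray
      5→7: 7 black — skip
      5→9: 9 black — skip
    5 black
    8→9: 9 black — skip
    8→2: 2 black — skip
  8 black
  10 gray
    10→11: 11 black — skip
    6 gray
      6→7: 7 black — skip
    6 black
    10→5: 5 black — skip
    4 gray
      1 gray
        1→2: 2 black — skip
        1→7: 7 black — skip
        1→3: 3 is gray → back edge
Back edge closes the cycle 3 → 10 → 4 → 1 → 3; its vertices are {1, 3, 4, 10}.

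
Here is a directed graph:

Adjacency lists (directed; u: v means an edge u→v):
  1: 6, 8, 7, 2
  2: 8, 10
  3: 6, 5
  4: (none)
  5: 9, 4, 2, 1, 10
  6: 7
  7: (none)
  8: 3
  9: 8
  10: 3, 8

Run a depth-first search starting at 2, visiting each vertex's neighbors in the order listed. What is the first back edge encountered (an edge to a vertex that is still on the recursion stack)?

DFS from 2 (visiting each vertex's neighbors in the order listed); mark gray on enter, black on exit:
2 gray
  8 gray
    3 gray
      6 gray
        7 gray
        7 black
      6 black
      5 gray
        9 gray
          9→8: 8 is gray → back edge
First back edge: 9 → 8.

9→8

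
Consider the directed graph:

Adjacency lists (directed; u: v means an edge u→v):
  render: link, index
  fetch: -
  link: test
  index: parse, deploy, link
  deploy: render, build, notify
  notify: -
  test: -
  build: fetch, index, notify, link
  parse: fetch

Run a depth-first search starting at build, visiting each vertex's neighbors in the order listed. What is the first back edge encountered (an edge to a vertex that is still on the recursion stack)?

render→index

DFS from build (visiting each vertex's neighbors in the order listed); mark gray on enter, black on exit:
build gray
  fetch gray
  fetch black
  index gray
    parse gray
      parse→fetch: fetch black — skip
    parse black
    deploy gray
      render gray
        link gray
          test gray
          test black
        link black
        render→index: index is gray → back edge
First back edge: render → index.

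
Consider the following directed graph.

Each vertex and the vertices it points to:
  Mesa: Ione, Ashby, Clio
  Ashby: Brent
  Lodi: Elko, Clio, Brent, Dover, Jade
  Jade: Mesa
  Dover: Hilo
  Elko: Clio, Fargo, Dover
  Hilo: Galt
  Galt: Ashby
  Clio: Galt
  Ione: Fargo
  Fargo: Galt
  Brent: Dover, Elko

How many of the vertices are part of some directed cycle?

8

A vertex is on a directed cycle iff it belongs to a strongly connected component of size ≥ 2 (or has a self-loop).
The vertices on cycles are {Clio, Elko, Galt, Hilo, Ashby, Brent, Dover, Fargo} — 8 in total.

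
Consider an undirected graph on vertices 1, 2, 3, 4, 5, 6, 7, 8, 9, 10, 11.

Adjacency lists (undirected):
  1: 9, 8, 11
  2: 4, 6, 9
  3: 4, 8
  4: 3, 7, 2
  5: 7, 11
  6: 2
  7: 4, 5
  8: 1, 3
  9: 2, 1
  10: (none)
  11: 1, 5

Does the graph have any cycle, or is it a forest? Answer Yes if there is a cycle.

Yes

DFS, tracking each vertex's parent; an edge to a visited non-parent vertex closes a cycle.
Start from 4:
visit 4 (parent –)
  visit 3 (parent 4)
    3–4: parent, skip
    visit 8 (parent 3)
      visit 1 (parent 8)
        visit 9 (parent 1)
          visit 2 (parent 9)
            2–4: 4 visited and ≠ parent → cycle
Cycle: 4 – 3 – 8 – 1 – 9 – 2 – 4.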